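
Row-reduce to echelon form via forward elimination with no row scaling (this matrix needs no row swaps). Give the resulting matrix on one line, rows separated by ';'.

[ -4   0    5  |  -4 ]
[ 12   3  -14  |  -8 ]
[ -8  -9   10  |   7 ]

REF = [-4 0 5 -4; 0 3 1 -20; 0 0 3 -45]

Forward elimination:
R2 <- R2 - (-3)*R1:  [   0    3    1  -20 ]
R3 <- R3 - (2)*R1:  [  0  -9   0  15 ]
R3 <- R3 - (-3)*R2:  [   0    0    3  -45 ]
Row echelon form:
[ -4  0  5  |   -4 ]
[  0  3  1  |  -20 ]
[  0  0  3  |  -45 ]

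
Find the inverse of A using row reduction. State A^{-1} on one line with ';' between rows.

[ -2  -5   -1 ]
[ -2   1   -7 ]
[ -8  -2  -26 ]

inverse = [-5/6 -8/3 3/4; 1/12 11/12 -1/4; 1/4 3/4 -1/4]

Gauss-Jordan on [A | I]:
R1 <- (1/-2)*R1:  [    1   5/2   1/2  |  -1/2     0     0 ]
R2 <- R2 - (-2)*R1:  [  0   6  -6  |  -1   1   0 ]
R3 <- R3 - (-8)*R1:  [   0   18  -22  |   -4    0    1 ]
R2 <- (1/6)*R2:  [    0     1    -1  |  -1/6   1/6     0 ]
R1 <- R1 - (5/2)*R2:  [     1      0      3  |  -1/12  -5/12      0 ]
R3 <- R3 - (18)*R2:  [  0   0  -4  |  -1  -3   1 ]
R3 <- (1/-4)*R3:  [    0     0     1  |   1/4   3/4  -1/4 ]
R1 <- R1 - (3)*R3:  [    1     0     0  |  -5/6  -8/3   3/4 ]
R2 <- R2 - (-1)*R3:  [     0      1      0  |   1/12  11/12   -1/4 ]
Right block of [I | A^{-1}] is the inverse:
[ -5/6   -8/3   3/4 ]
[ 1/12  11/12  -1/4 ]
[  1/4    3/4  -1/4 ]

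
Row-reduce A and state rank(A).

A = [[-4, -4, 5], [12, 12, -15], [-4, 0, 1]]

rank(A) = 2

Row reduction:
R2 <- R2 - (-3)*R1:  [ 0  0  0 ]
R3 <- R3 - (1)*R1:  [  0   4  -4 ]
R2 <-> R3   (pivot in column 2 was zero)
[ -4  -4   5 ]
[  0   4  -4 ]
[  0   0   0 ]
Row echelon form:
[ -4  -4   5 ]
[  0   4  -4 ]
[  0   0   0 ]
Nonzero rows / pivot columns: 2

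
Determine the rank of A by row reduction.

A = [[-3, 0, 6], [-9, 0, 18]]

Row reduction:
R2 <- R2 - (3)*R1:  [ 0  0  0 ]
Row echelon form:
[ -3  0  6 ]
[  0  0  0 ]
Nonzero rows / pivot columns: 1

rank(A) = 1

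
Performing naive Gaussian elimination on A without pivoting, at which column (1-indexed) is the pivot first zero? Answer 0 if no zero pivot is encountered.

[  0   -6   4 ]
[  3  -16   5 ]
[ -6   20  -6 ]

first zero-pivot column = 1

Naive forward elimination:
Pivot entry (1,1) is zero but row 2 has 3 in column 1 -> naive elimination stops; a row interchange (e.g. R1 <-> R2) would be required here.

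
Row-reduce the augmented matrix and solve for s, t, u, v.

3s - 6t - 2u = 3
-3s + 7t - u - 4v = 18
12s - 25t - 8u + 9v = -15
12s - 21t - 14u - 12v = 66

(-1, 0, -3, -3)

Forward elimination on [A|b]:
R2 <- R2 - (-1)*R1:  [  0   1  -3  -4  21 ]
R3 <- R3 - (4)*R1:  [   0   -1    0    9  -27 ]
R4 <- R4 - (4)*R1:  [   0    3   -6  -12   54 ]
R3 <- R3 - (-1)*R2:  [  0   0  -3   5  -6 ]
R4 <- R4 - (3)*R2:  [  0   0   3   0  -9 ]
R4 <- R4 - (-1)*R3:  [   0    0    0    5  -15 ]
Row echelon form:
[ 3  -6  -2   0  |    3 ]
[ 0   1  -3  -4  |   21 ]
[ 0   0  -3   5  |   -6 ]
[ 0   0   0   5  |  -15 ]
Back-substitution:
v = (-15) / 5 = -3
u = (-6 - (5)*(-3)) / -3 = -3
t = (21 - (-3)*(-3) - (-4)*(-3)) / 1 = 0
s = (3 - (-6)*(0) - (-2)*(-3)) / 3 = -1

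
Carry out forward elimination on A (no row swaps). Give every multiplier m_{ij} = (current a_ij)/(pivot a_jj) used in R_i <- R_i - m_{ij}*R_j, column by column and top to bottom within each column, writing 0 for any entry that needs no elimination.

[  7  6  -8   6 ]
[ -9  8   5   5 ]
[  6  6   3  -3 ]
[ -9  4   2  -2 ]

Forward elimination:
R2 <- R2 - (-9/7)*R1:  [     0  110/7  -37/7   89/7 ]
R3 <- R3 - (6/7)*R1:  [     0    6/7   69/7  -57/7 ]
R4 <- R4 - (-9/7)*R1:  [     0   82/7  -58/7   40/7 ]
R3 <- R3 - (3/55)*R2:  [       0        0   558/55  -486/55 ]
R4 <- R4 - (41/55)*R2:  [       0        0  -239/55  -207/55 ]
R4 <- R4 - (-239/558)*R3:  [       0        0        0  -234/31 ]
Multipliers (in order of application): m_{21} = -9/7, m_{31} = 6/7, m_{41} = -9/7, m_{32} = 3/55, m_{42} = 41/55, m_{43} = -239/558

multipliers: -9/7, 6/7, -9/7, 3/55, 41/55, -239/558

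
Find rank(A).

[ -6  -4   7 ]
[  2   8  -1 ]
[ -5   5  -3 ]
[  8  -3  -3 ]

Row reduction:
R2 <- R2 - (-1/3)*R1:  [    0  20/3   4/3 ]
R3 <- R3 - (5/6)*R1:  [     0   25/3  -53/6 ]
R4 <- R4 - (-4/3)*R1:  [     0  -25/3   19/3 ]
R3 <- R3 - (5/4)*R2:  [     0      0  -21/2 ]
R4 <- R4 - (-5/4)*R2:  [ 0  0  8 ]
R4 <- R4 - (-16/21)*R3:  [ 0  0  0 ]
Row echelon form:
[ -6    -4      7 ]
[  0  20/3    4/3 ]
[  0     0  -21/2 ]
[  0     0      0 ]
Nonzero rows / pivot columns: 3

rank(A) = 3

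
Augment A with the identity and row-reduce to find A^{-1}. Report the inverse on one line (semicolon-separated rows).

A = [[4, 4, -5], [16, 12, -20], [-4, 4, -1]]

inverse = [17/24 -1/6 -5/24; 1 -1/4 0; 7/6 -1/3 -1/6]

Gauss-Jordan on [A | I]:
R1 <- (1/4)*R1:  [    1     1  -5/4  |   1/4     0     0 ]
R2 <- R2 - (16)*R1:  [  0  -4   0  |  -4   1   0 ]
R3 <- R3 - (-4)*R1:  [  0   8  -6  |   1   0   1 ]
R2 <- (1/-4)*R2:  [    0     1     0  |     1  -1/4     0 ]
R1 <- R1 - (1)*R2:  [    1     0  -5/4  |  -3/4   1/4     0 ]
R3 <- R3 - (8)*R2:  [  0   0  -6  |  -7   2   1 ]
R3 <- (1/-6)*R3:  [    0     0     1  |   7/6  -1/3  -1/6 ]
R1 <- R1 - (-5/4)*R3:  [     1      0      0  |  17/24   -1/6  -5/24 ]
Right block of [I | A^{-1}] is the inverse:
[ 17/24  -1/6  -5/24 ]
[     1  -1/4      0 ]
[   7/6  -1/3   -1/6 ]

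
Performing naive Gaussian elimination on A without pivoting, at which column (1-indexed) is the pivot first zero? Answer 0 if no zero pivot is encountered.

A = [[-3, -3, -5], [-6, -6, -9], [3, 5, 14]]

first zero-pivot column = 2

Naive forward elimination:
R2 <- R2 - (2)*R1:  [ 0  0  1 ]
R3 <- R3 - (-1)*R1:  [ 0  2  9 ]
Matrix at this point:
[ -3  -3  -5 ]
[  0   0   1 ]
[  0   2   9 ]
Pivot entry (2,2) is zero but row 3 has 2 in column 2 -> naive elimination stops; a row interchange (e.g. R2 <-> R3) would be required here.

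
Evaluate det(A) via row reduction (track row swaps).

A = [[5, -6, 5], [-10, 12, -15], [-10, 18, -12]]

det(A) = 150

Forward elimination:
R2 <- R2 - (-2)*R1:  [  0   0  -5 ]
R3 <- R3 - (-2)*R1:  [  0   6  -2 ]
R2 <-> R3   (pivot in column 2 was zero)
[ 5  -6   5 ]
[ 0   6  -2 ]
[ 0   0  -5 ]
Upper-triangular form:
[ 5  -6   5 ]
[ 0   6  -2 ]
[ 0   0  -5 ]
det(A) = (-1)^1 * (5) * (6) * (-5) = 150  (1 row swap -> sign -1)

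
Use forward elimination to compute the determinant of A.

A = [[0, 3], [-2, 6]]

Forward elimination:
R1 <-> R2   (pivot in column 1 was zero)
[ -2  6 ]
[  0  3 ]
Upper-triangular form:
[ -2  6 ]
[  0  3 ]
det(A) = (-1)^1 * (-2) * (3) = 6  (1 row swap -> sign -1)

det(A) = 6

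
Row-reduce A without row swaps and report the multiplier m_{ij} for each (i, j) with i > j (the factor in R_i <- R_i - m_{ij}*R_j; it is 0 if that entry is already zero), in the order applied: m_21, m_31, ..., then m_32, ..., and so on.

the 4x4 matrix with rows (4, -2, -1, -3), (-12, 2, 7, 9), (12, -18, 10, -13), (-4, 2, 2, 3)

Forward elimination:
R2 <- R2 - (-3)*R1:  [  0  -4   4   0 ]
R3 <- R3 - (3)*R1:  [   0  -12   13   -4 ]
R4 <- R4 - (-1)*R1:  [ 0  0  1  0 ]
R3 <- R3 - (3)*R2:  [  0   0   1  -4 ]
R4: entry in column 2 is already 0 -> m_{42} = 0 (no row operation needed)
R4 <- R4 - (1)*R3:  [ 0  0  0  4 ]
Multipliers (in order of application): m_{21} = -3, m_{31} = 3, m_{41} = -1, m_{32} = 3, m_{42} = 0, m_{43} = 1

multipliers: -3, 3, -1, 3, 0, 1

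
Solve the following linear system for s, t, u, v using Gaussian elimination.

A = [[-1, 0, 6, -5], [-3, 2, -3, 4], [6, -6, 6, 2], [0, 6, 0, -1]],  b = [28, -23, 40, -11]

Forward elimination on [A|b]:
R2 <- R2 - (3)*R1:  [    0     2   -21    19  -107 ]
R3 <- R3 - (-6)*R1:  [   0   -6   42  -28  208 ]
R3 <- R3 - (-3)*R2:  [    0     0   -21    29  -113 ]
R4 <- R4 - (3)*R2:  [   0    0   63  -58  310 ]
R4 <- R4 - (-3)*R3:  [   0    0    0   29  -29 ]
Row echelon form:
[ -1  0    6  -5  |    28 ]
[  0  2  -21  19  |  -107 ]
[  0  0  -21  29  |  -113 ]
[  0  0    0  29  |   -29 ]
Back-substitution:
v = (-29) / 29 = -1
u = (-113 - (29)*(-1)) / -21 = 4
t = (-107 - (-21)*(4) - (19)*(-1)) / 2 = -2
s = (28 - (6)*(4) - (-5)*(-1)) / -1 = 1

(1, -2, 4, -1)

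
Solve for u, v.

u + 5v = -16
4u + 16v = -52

Forward elimination on [A|b]:
R2 <- R2 - (4)*R1:  [  0  -4  12 ]
Row echelon form:
[ 1   5  |  -16 ]
[ 0  -4  |   12 ]
Back-substitution:
v = (12) / -4 = -3
u = (-16 - (5)*(-3)) / 1 = -1

(-1, -3)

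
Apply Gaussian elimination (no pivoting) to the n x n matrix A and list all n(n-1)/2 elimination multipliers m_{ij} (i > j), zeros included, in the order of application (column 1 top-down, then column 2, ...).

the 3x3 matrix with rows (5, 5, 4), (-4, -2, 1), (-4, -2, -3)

Forward elimination:
R2 <- R2 - (-4/5)*R1:  [    0     2  21/5 ]
R3 <- R3 - (-4/5)*R1:  [   0    2  1/5 ]
R3 <- R3 - (1)*R2:  [  0   0  -4 ]
Multipliers (in order of application): m_{21} = -4/5, m_{31} = -4/5, m_{32} = 1

multipliers: -4/5, -4/5, 1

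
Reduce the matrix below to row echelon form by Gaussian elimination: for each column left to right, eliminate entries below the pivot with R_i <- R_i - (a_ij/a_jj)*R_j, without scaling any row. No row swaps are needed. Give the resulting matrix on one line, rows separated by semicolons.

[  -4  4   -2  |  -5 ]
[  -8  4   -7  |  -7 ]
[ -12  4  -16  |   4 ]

REF = [-4 4 -2 -5; 0 -4 -3 3; 0 0 -4 13]

Forward elimination:
R2 <- R2 - (2)*R1:  [  0  -4  -3   3 ]
R3 <- R3 - (3)*R1:  [   0   -8  -10   19 ]
R3 <- R3 - (2)*R2:  [  0   0  -4  13 ]
Row echelon form:
[ -4   4  -2  |  -5 ]
[  0  -4  -3  |   3 ]
[  0   0  -4  |  13 ]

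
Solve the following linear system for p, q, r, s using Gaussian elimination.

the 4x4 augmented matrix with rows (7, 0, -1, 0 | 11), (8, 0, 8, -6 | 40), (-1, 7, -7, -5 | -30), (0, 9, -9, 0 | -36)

Forward elimination on [A|b]:
R2 <- R2 - (8/7)*R1:  [     0      0   64/7     -6  192/7 ]
R3 <- R3 - (-1/7)*R1:  [      0       7   -50/7      -5  -199/7 ]
R2 <-> R3   (pivot in column 2 was zero)
[ 7  0     -1   0      11 ]
[ 0  7  -50/7  -5  -199/7 ]
[ 0  0   64/7  -6   192/7 ]
[ 0  9     -9   0     -36 ]
R4 <- R4 - (9/7)*R2:  [     0      0   9/49   45/7  27/49 ]
R4 <- R4 - (9/448)*R3:  [        0         0         0  1467/224         0 ]
Row echelon form:
[ 7  0     -1         0  |      11 ]
[ 0  7  -50/7        -5  |  -199/7 ]
[ 0  0   64/7        -6  |   192/7 ]
[ 0  0      0  1467/224  |       0 ]
Back-substitution:
s = (0) / (1467/224) = 0
r = (192/7 - (-6)*(0)) / (64/7) = 3
q = (-199/7 - (-50/7)*(3) - (-5)*(0)) / 7 = -1
p = (11 - (-1)*(3)) / 7 = 2

(2, -1, 3, 0)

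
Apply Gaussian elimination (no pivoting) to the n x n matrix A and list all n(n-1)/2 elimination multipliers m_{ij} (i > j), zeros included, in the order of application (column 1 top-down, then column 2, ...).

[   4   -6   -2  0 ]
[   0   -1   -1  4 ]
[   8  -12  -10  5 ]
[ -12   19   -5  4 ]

Forward elimination:
R2: entry in column 1 is already 0 -> m_{21} = 0 (no row operation needed)
R3 <- R3 - (2)*R1:  [  0   0  -6   5 ]
R4 <- R4 - (-3)*R1:  [   0    1  -11    4 ]
R3: entry in column 2 is already 0 -> m_{32} = 0 (no row operation needed)
R4 <- R4 - (-1)*R2:  [   0    0  -12    8 ]
R4 <- R4 - (2)*R3:  [  0   0   0  -2 ]
Multipliers (in order of application): m_{21} = 0, m_{31} = 2, m_{41} = -3, m_{32} = 0, m_{42} = -1, m_{43} = 2

multipliers: 0, 2, -3, 0, -1, 2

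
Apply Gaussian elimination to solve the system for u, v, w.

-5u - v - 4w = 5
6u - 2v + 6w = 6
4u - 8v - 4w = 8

Forward elimination on [A|b]:
R2 <- R2 - (-6/5)*R1:  [     0  -16/5    6/5     12 ]
R3 <- R3 - (-4/5)*R1:  [     0  -44/5  -36/5     12 ]
R3 <- R3 - (11/4)*R2:  [     0      0  -21/2    -21 ]
Row echelon form:
[ -5     -1     -4  |    5 ]
[  0  -16/5    6/5  |   12 ]
[  0      0  -21/2  |  -21 ]
Back-substitution:
w = (-21) / (-21/2) = 2
v = (12 - (6/5)*(2)) / (-16/5) = -3
u = (5 - (-1)*(-3) - (-4)*(2)) / -5 = -2

(-2, -3, 2)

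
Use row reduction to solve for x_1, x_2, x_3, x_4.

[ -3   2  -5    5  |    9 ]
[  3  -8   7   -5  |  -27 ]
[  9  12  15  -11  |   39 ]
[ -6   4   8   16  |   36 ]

(4, 3, 0, 3)

Forward elimination on [A|b]:
R2 <- R2 - (-1)*R1:  [   0   -6    2    0  -18 ]
R3 <- R3 - (-3)*R1:  [  0  18   0   4  66 ]
R4 <- R4 - (2)*R1:  [  0   0  18   6  18 ]
R3 <- R3 - (-3)*R2:  [  0   0   6   4  12 ]
R4 <- R4 - (3)*R3:  [   0    0    0   -6  -18 ]
Row echelon form:
[ -3   2  -5   5  |    9 ]
[  0  -6   2   0  |  -18 ]
[  0   0   6   4  |   12 ]
[  0   0   0  -6  |  -18 ]
Back-substitution:
x_4 = (-18) / -6 = 3
x_3 = (12 - (4)*(3)) / 6 = 0
x_2 = (-18 - (2)*(0)) / -6 = 3
x_1 = (9 - (2)*(3) - (-5)*(0) - (5)*(3)) / -3 = 4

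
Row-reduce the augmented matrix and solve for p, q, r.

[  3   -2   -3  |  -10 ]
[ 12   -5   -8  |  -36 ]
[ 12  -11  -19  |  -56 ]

Forward elimination on [A|b]:
R2 <- R2 - (4)*R1:  [ 0  3  4  4 ]
R3 <- R3 - (4)*R1:  [   0   -3   -7  -16 ]
R3 <- R3 - (-1)*R2:  [   0    0   -3  -12 ]
Row echelon form:
[ 3  -2  -3  |  -10 ]
[ 0   3   4  |    4 ]
[ 0   0  -3  |  -12 ]
Back-substitution:
r = (-12) / -3 = 4
q = (4 - (4)*(4)) / 3 = -4
p = (-10 - (-2)*(-4) - (-3)*(4)) / 3 = -2

(-2, -4, 4)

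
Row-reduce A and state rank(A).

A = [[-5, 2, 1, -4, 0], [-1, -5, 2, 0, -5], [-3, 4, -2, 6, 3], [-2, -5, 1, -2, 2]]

Row reduction:
R2 <- R2 - (1/5)*R1:  [     0  -27/5    9/5    4/5     -5 ]
R3 <- R3 - (3/5)*R1:  [     0   14/5  -13/5   42/5      3 ]
R4 <- R4 - (2/5)*R1:  [     0  -29/5    3/5   -2/5      2 ]
R3 <- R3 - (-14/27)*R2:  [      0       0    -5/3  238/27   11/27 ]
R4 <- R4 - (29/27)*R2:  [      0       0    -4/3  -34/27  199/27 ]
R4 <- R4 - (4/5)*R3:  [       0        0        0  -374/45   317/45 ]
Row echelon form:
[ -5      2     1       -4       0 ]
[  0  -27/5   9/5      4/5      -5 ]
[  0      0  -5/3   238/27   11/27 ]
[  0      0     0  -374/45  317/45 ]
Nonzero rows / pivot columns: 4

rank(A) = 4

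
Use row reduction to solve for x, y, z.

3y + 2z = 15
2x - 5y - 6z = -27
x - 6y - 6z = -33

(3, 3, 3)

Forward elimination on [A|b]:
R1 <-> R2   (pivot in column 1 was zero)
[ 2  -5  -6  -27 ]
[ 0   3   2   15 ]
[ 1  -6  -6  -33 ]
R3 <- R3 - (1/2)*R1:  [     0   -7/2     -3  -39/2 ]
R3 <- R3 - (-7/6)*R2:  [    0     0  -2/3    -2 ]
Row echelon form:
[ 2  -5    -6  |  -27 ]
[ 0   3     2  |   15 ]
[ 0   0  -2/3  |   -2 ]
Back-substitution:
z = (-2) / (-2/3) = 3
y = (15 - (2)*(3)) / 3 = 3
x = (-27 - (-5)*(3) - (-6)*(3)) / 2 = 3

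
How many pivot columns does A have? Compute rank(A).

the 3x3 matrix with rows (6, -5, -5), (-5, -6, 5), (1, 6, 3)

rank(A) = 3

Row reduction:
R2 <- R2 - (-5/6)*R1:  [     0  -61/6    5/6 ]
R3 <- R3 - (1/6)*R1:  [    0  41/6  23/6 ]
R3 <- R3 - (-41/61)*R2:  [      0       0  268/61 ]
Row echelon form:
[ 6     -5      -5 ]
[ 0  -61/6     5/6 ]
[ 0      0  268/61 ]
Nonzero rows / pivot columns: 3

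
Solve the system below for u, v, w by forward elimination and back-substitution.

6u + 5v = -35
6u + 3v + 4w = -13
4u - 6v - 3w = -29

Forward elimination on [A|b]:
R2 <- R2 - (1)*R1:  [  0  -2   4  22 ]
R3 <- R3 - (2/3)*R1:  [     0  -28/3     -3  -17/3 ]
R3 <- R3 - (14/3)*R2:  [      0       0   -65/3  -325/3 ]
Row echelon form:
[ 6   5      0  |     -35 ]
[ 0  -2      4  |      22 ]
[ 0   0  -65/3  |  -325/3 ]
Back-substitution:
w = (-325/3) / (-65/3) = 5
v = (22 - (4)*(5)) / -2 = -1
u = (-35 - (5)*(-1)) / 6 = -5

(-5, -1, 5)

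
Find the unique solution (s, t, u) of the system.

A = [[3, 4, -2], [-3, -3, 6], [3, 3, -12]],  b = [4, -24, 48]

(4, -4, -4)

Forward elimination on [A|b]:
R2 <- R2 - (-1)*R1:  [   0    1    4  -20 ]
R3 <- R3 - (1)*R1:  [   0   -1  -10   44 ]
R3 <- R3 - (-1)*R2:  [  0   0  -6  24 ]
Row echelon form:
[ 3  4  -2  |    4 ]
[ 0  1   4  |  -20 ]
[ 0  0  -6  |   24 ]
Back-substitution:
u = (24) / -6 = -4
t = (-20 - (4)*(-4)) / 1 = -4
s = (4 - (4)*(-4) - (-2)*(-4)) / 3 = 4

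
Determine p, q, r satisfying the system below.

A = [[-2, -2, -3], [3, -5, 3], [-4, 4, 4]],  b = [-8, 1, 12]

Forward elimination on [A|b]:
R2 <- R2 - (-3/2)*R1:  [    0    -8  -3/2   -11 ]
R3 <- R3 - (2)*R1:  [  0   8  10  28 ]
R3 <- R3 - (-1)*R2:  [    0     0  17/2    17 ]
Row echelon form:
[ -2  -2    -3  |   -8 ]
[  0  -8  -3/2  |  -11 ]
[  0   0  17/2  |   17 ]
Back-substitution:
r = (17) / (17/2) = 2
q = (-11 - (-3/2)*(2)) / -8 = 1
p = (-8 - (-2)*(1) - (-3)*(2)) / -2 = 0

(0, 1, 2)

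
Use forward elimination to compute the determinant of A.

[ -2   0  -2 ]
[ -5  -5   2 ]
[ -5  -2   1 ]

Forward elimination:
R2 <- R2 - (5/2)*R1:  [  0  -5   7 ]
R3 <- R3 - (5/2)*R1:  [  0  -2   6 ]
R3 <- R3 - (2/5)*R2:  [    0     0  16/5 ]
Upper-triangular form:
[ -2   0    -2 ]
[  0  -5     7 ]
[  0   0  16/5 ]
det(A) = (-1)^0 * (-2) * (-5) * (16/5) = 32  (0 row swaps -> sign +1)

det(A) = 32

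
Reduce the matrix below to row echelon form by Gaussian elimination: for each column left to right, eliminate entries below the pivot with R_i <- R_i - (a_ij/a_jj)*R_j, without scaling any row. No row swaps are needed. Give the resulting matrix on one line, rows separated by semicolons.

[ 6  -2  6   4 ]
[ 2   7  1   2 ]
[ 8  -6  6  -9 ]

Forward elimination:
R2 <- R2 - (1/3)*R1:  [    0  23/3    -1   2/3 ]
R3 <- R3 - (4/3)*R1:  [     0  -10/3     -2  -43/3 ]
R3 <- R3 - (-10/23)*R2:  [       0        0   -56/23  -323/23 ]
Row echelon form:
[ 6    -2       6        4 ]
[ 0  23/3      -1      2/3 ]
[ 0     0  -56/23  -323/23 ]

REF = [6 -2 6 4; 0 23/3 -1 2/3; 0 0 -56/23 -323/23]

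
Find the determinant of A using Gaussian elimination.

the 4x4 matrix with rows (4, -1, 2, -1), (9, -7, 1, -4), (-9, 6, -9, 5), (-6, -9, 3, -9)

det(A) = -558

Forward elimination:
R2 <- R2 - (9/4)*R1:  [     0  -19/4   -7/2   -7/4 ]
R3 <- R3 - (-9/4)*R1:  [    0  15/4  -9/2  11/4 ]
R4 <- R4 - (-3/2)*R1:  [     0  -21/2      6  -21/2 ]
R3 <- R3 - (-15/19)*R2:  [       0        0  -138/19    26/19 ]
R4 <- R4 - (42/19)*R2:  [       0        0   261/19  -126/19 ]
R4 <- R4 - (-87/46)*R3:  [      0       0       0  -93/23 ]
Upper-triangular form:
[ 4     -1        2      -1 ]
[ 0  -19/4     -7/2    -7/4 ]
[ 0      0  -138/19   26/19 ]
[ 0      0        0  -93/23 ]
det(A) = (-1)^0 * (4) * (-19/4) * (-138/19) * (-93/23) = -558  (0 row swaps -> sign +1)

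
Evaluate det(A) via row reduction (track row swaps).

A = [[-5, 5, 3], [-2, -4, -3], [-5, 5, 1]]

det(A) = -60

Forward elimination:
R2 <- R2 - (2/5)*R1:  [     0     -6  -21/5 ]
R3 <- R3 - (1)*R1:  [  0   0  -2 ]
Upper-triangular form:
[ -5   5      3 ]
[  0  -6  -21/5 ]
[  0   0     -2 ]
det(A) = (-1)^0 * (-5) * (-6) * (-2) = -60  (0 row swaps -> sign +1)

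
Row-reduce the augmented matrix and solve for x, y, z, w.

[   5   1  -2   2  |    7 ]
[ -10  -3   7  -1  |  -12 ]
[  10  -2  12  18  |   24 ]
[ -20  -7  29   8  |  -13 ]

Forward elimination on [A|b]:
R2 <- R2 - (-2)*R1:  [  0  -1   3   3   2 ]
R3 <- R3 - (2)*R1:  [  0  -4  16  14  10 ]
R4 <- R4 - (-4)*R1:  [  0  -3  21  16  15 ]
R3 <- R3 - (4)*R2:  [ 0  0  4  2  2 ]
R4 <- R4 - (3)*R2:  [  0   0  12   7   9 ]
R4 <- R4 - (3)*R3:  [ 0  0  0  1  3 ]
Row echelon form:
[ 5   1  -2  2  |  7 ]
[ 0  -1   3  3  |  2 ]
[ 0   0   4  2  |  2 ]
[ 0   0   0  1  |  3 ]
Back-substitution:
w = (3) / 1 = 3
z = (2 - (2)*(3)) / 4 = -1
y = (2 - (3)*(-1) - (3)*(3)) / -1 = 4
x = (7 - (1)*(4) - (-2)*(-1) - (2)*(3)) / 5 = -1

(-1, 4, -1, 3)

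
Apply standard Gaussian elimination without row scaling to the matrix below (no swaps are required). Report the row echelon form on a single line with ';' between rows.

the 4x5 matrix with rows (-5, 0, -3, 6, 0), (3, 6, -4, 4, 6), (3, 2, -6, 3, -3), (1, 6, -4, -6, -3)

REF = [-5 0 -3 6 0; 0 6 -29/5 38/5 6; 0 0 -88/15 61/15 -5; 0 0 0 -509/44 -441/44]

Forward elimination:
R2 <- R2 - (-3/5)*R1:  [     0      6  -29/5   38/5      6 ]
R3 <- R3 - (-3/5)*R1:  [     0      2  -39/5   33/5     -3 ]
R4 <- R4 - (-1/5)*R1:  [     0      6  -23/5  -24/5     -3 ]
R3 <- R3 - (1/3)*R2:  [      0       0  -88/15   61/15      -5 ]
R4 <- R4 - (1)*R2:  [     0      0    6/5  -62/5     -9 ]
R4 <- R4 - (-9/44)*R3:  [       0        0        0  -509/44  -441/44 ]
Row echelon form:
[ -5  0      -3        6        0 ]
[  0  6   -29/5     38/5        6 ]
[  0  0  -88/15    61/15       -5 ]
[  0  0       0  -509/44  -441/44 ]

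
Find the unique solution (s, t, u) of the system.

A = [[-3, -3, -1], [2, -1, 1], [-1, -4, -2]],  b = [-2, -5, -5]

(-1, 2, -1)

Forward elimination on [A|b]:
R2 <- R2 - (-2/3)*R1:  [     0     -3    1/3  -19/3 ]
R3 <- R3 - (1/3)*R1:  [     0     -3   -5/3  -13/3 ]
R3 <- R3 - (1)*R2:  [  0   0  -2   2 ]
Row echelon form:
[ -3  -3   -1  |     -2 ]
[  0  -3  1/3  |  -19/3 ]
[  0   0   -2  |      2 ]
Back-substitution:
u = (2) / -2 = -1
t = (-19/3 - (1/3)*(-1)) / -3 = 2
s = (-2 - (-3)*(2) - (-1)*(-1)) / -3 = -1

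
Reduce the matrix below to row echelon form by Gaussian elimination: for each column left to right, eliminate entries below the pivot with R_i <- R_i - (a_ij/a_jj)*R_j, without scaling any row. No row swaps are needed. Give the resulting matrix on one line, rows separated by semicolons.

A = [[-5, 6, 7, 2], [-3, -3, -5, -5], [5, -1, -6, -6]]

Forward elimination:
R2 <- R2 - (3/5)*R1:  [     0  -33/5  -46/5  -31/5 ]
R3 <- R3 - (-1)*R1:  [  0   5   1  -4 ]
R3 <- R3 - (-25/33)*R2:  [       0        0  -197/33  -287/33 ]
Row echelon form:
[ -5      6        7        2 ]
[  0  -33/5    -46/5    -31/5 ]
[  0      0  -197/33  -287/33 ]

REF = [-5 6 7 2; 0 -33/5 -46/5 -31/5; 0 0 -197/33 -287/33]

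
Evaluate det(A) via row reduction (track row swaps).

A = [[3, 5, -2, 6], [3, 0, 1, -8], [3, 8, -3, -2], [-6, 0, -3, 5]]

Forward elimination:
R2 <- R2 - (1)*R1:  [   0   -5    3  -14 ]
R3 <- R3 - (1)*R1:  [  0   3  -1  -8 ]
R4 <- R4 - (-2)*R1:  [  0  10  -7  17 ]
R3 <- R3 - (-3/5)*R2:  [     0      0    4/5  -82/5 ]
R4 <- R4 - (-2)*R2:  [   0    0   -1  -11 ]
R4 <- R4 - (-5/4)*R3:  [     0      0      0  -63/2 ]
Upper-triangular form:
[ 3   5   -2      6 ]
[ 0  -5    3    -14 ]
[ 0   0  4/5  -82/5 ]
[ 0   0    0  -63/2 ]
det(A) = (-1)^0 * (3) * (-5) * (4/5) * (-63/2) = 378  (0 row swaps -> sign +1)

det(A) = 378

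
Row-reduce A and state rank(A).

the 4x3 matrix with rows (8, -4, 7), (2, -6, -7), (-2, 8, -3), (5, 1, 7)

Row reduction:
R2 <- R2 - (1/4)*R1:  [     0     -5  -35/4 ]
R3 <- R3 - (-1/4)*R1:  [    0     7  -5/4 ]
R4 <- R4 - (5/8)*R1:  [    0   7/2  21/8 ]
R3 <- R3 - (-7/5)*R2:  [     0      0  -27/2 ]
R4 <- R4 - (-7/10)*R2:  [    0     0  -7/2 ]
R4 <- R4 - (7/27)*R3:  [ 0  0  0 ]
Row echelon form:
[ 8  -4      7 ]
[ 0  -5  -35/4 ]
[ 0   0  -27/2 ]
[ 0   0      0 ]
Nonzero rows / pivot columns: 3

rank(A) = 3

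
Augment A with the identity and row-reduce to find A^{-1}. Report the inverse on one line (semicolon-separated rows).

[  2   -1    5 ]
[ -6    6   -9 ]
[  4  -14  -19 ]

Gauss-Jordan on [A | I]:
R1 <- (1/2)*R1:  [    1  -1/2   5/2  |   1/2     0     0 ]
R2 <- R2 - (-6)*R1:  [ 0  3  6  |  3  1  0 ]
R3 <- R3 - (4)*R1:  [   0  -12  -29  |   -2    0    1 ]
R2 <- (1/3)*R2:  [   0    1    2  |    1  1/3    0 ]
R1 <- R1 - (-1/2)*R2:  [   1    0  7/2  |    1  1/6    0 ]
R3 <- R3 - (-12)*R2:  [  0   0  -5  |  10   4   1 ]
R3 <- (1/-5)*R3:  [    0     0     1  |    -2  -4/5  -1/5 ]
R1 <- R1 - (7/2)*R3:  [     1      0      0  |      8  89/30   7/10 ]
R2 <- R2 - (2)*R3:  [     0      1      0  |      5  29/15    2/5 ]
Right block of [I | A^{-1}] is the inverse:
[  8  89/30  7/10 ]
[  5  29/15   2/5 ]
[ -2   -4/5  -1/5 ]

inverse = [8 89/30 7/10; 5 29/15 2/5; -2 -4/5 -1/5]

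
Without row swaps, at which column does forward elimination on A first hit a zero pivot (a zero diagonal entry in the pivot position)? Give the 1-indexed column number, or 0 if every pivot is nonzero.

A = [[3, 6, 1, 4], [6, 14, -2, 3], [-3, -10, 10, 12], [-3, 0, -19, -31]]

first zero-pivot column = 4

Naive forward elimination:
R2 <- R2 - (2)*R1:  [  0   2  -4  -5 ]
R3 <- R3 - (-1)*R1:  [  0  -4  11  16 ]
R4 <- R4 - (-1)*R1:  [   0    6  -18  -27 ]
R3 <- R3 - (-2)*R2:  [ 0  0  3  6 ]
R4 <- R4 - (3)*R2:  [   0    0   -6  -12 ]
R4 <- R4 - (-2)*R3:  [ 0  0  0  0 ]
Matrix at this point:
[ 3  6   1   4 ]
[ 0  2  -4  -5 ]
[ 0  0   3   6 ]
[ 0  0   0   0 ]
Pivot entry (4,4) in the last row is zero and there are no rows below to swap with -> zero pivot in column 4 (A is singular).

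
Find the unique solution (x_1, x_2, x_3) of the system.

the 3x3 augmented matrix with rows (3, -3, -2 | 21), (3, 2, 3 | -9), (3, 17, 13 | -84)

Forward elimination on [A|b]:
R2 <- R2 - (1)*R1:  [   0    5    5  -30 ]
R3 <- R3 - (1)*R1:  [    0    20    15  -105 ]
R3 <- R3 - (4)*R2:  [  0   0  -5  15 ]
Row echelon form:
[ 3  -3  -2  |   21 ]
[ 0   5   5  |  -30 ]
[ 0   0  -5  |   15 ]
Back-substitution:
x_3 = (15) / -5 = -3
x_2 = (-30 - (5)*(-3)) / 5 = -3
x_1 = (21 - (-3)*(-3) - (-2)*(-3)) / 3 = 2

(2, -3, -3)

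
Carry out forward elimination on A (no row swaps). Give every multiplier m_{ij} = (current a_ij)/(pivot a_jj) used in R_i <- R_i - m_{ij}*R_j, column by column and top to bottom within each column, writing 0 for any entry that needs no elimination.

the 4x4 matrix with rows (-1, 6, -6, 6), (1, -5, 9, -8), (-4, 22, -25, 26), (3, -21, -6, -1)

Forward elimination:
R2 <- R2 - (-1)*R1:  [  0   1   3  -2 ]
R3 <- R3 - (4)*R1:  [  0  -2  -1   2 ]
R4 <- R4 - (-3)*R1:  [   0   -3  -24   17 ]
R3 <- R3 - (-2)*R2:  [  0   0   5  -2 ]
R4 <- R4 - (-3)*R2:  [   0    0  -15   11 ]
R4 <- R4 - (-3)*R3:  [ 0  0  0  5 ]
Multipliers (in order of application): m_{21} = -1, m_{31} = 4, m_{41} = -3, m_{32} = -2, m_{42} = -3, m_{43} = -3

multipliers: -1, 4, -3, -2, -3, -3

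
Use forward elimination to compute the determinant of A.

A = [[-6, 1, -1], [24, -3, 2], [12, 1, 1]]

det(A) = -30

Forward elimination:
R2 <- R2 - (-4)*R1:  [  0   1  -2 ]
R3 <- R3 - (-2)*R1:  [  0   3  -1 ]
R3 <- R3 - (3)*R2:  [ 0  0  5 ]
Upper-triangular form:
[ -6  1  -1 ]
[  0  1  -2 ]
[  0  0   5 ]
det(A) = (-1)^0 * (-6) * (1) * (5) = -30  (0 row swaps -> sign +1)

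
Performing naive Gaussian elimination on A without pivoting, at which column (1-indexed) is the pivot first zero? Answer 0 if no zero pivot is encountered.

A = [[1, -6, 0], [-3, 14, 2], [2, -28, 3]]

Naive forward elimination:
R2 <- R2 - (-3)*R1:  [  0  -4   2 ]
R3 <- R3 - (2)*R1:  [   0  -16    3 ]
R3 <- R3 - (4)*R2:  [  0   0  -5 ]
All pivots nonzero; naive elimination completes without hitting a zero pivot.

first zero-pivot column = 0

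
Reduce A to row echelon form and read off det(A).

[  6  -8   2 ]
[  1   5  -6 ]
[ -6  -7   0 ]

Forward elimination:
R2 <- R2 - (1/6)*R1:  [     0   19/3  -19/3 ]
R3 <- R3 - (-1)*R1:  [   0  -15    2 ]
R3 <- R3 - (-45/19)*R2:  [   0    0  -13 ]
Upper-triangular form:
[ 6    -8      2 ]
[ 0  19/3  -19/3 ]
[ 0     0    -13 ]
det(A) = (-1)^0 * (6) * (19/3) * (-13) = -494  (0 row swaps -> sign +1)

det(A) = -494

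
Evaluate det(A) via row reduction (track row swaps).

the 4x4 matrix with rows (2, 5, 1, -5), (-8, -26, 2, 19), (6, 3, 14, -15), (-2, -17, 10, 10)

Forward elimination:
R2 <- R2 - (-4)*R1:  [  0  -6   6  -1 ]
R3 <- R3 - (3)*R1:  [   0  -12   11    0 ]
R4 <- R4 - (-1)*R1:  [   0  -12   11    5 ]
R3 <- R3 - (2)*R2:  [  0   0  -1   2 ]
R4 <- R4 - (2)*R2:  [  0   0  -1   7 ]
R4 <- R4 - (1)*R3:  [ 0  0  0  5 ]
Upper-triangular form:
[ 2   5   1  -5 ]
[ 0  -6   6  -1 ]
[ 0   0  -1   2 ]
[ 0   0   0   5 ]
det(A) = (-1)^0 * (2) * (-6) * (-1) * (5) = 60  (0 row swaps -> sign +1)

det(A) = 60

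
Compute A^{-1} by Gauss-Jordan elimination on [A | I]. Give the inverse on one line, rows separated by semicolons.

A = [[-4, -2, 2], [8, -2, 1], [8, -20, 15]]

inverse = [5/12 5/12 -1/12; 14/3 19/6 -5/6; 6 4 -1]

Gauss-Jordan on [A | I]:
R1 <- (1/-4)*R1:  [    1   1/2  -1/2  |  -1/4     0     0 ]
R2 <- R2 - (8)*R1:  [  0  -6   5  |   2   1   0 ]
R3 <- R3 - (8)*R1:  [   0  -24   19  |    2    0    1 ]
R2 <- (1/-6)*R2:  [    0     1  -5/6  |  -1/3  -1/6     0 ]
R1 <- R1 - (1/2)*R2:  [     1      0  -1/12  |  -1/12   1/12      0 ]
R3 <- R3 - (-24)*R2:  [  0   0  -1  |  -6  -4   1 ]
R3 <- (1/-1)*R3:  [  0   0   1  |   6   4  -1 ]
R1 <- R1 - (-1/12)*R3:  [     1      0      0  |   5/12   5/12  -1/12 ]
R2 <- R2 - (-5/6)*R3:  [    0     1     0  |  14/3  19/6  -5/6 ]
Right block of [I | A^{-1}] is the inverse:
[ 5/12  5/12  -1/12 ]
[ 14/3  19/6   -5/6 ]
[    6     4     -1 ]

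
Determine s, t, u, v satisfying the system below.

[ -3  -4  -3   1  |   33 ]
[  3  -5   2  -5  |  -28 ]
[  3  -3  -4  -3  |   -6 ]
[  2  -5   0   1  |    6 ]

(-4, -2, -3, 4)

Forward elimination on [A|b]:
R2 <- R2 - (-1)*R1:  [  0  -9  -1  -4   5 ]
R3 <- R3 - (-1)*R1:  [  0  -7  -7  -2  27 ]
R4 <- R4 - (-2/3)*R1:  [     0  -23/3     -2    5/3     28 ]
R3 <- R3 - (7/9)*R2:  [     0      0  -56/9   10/9  208/9 ]
R4 <- R4 - (23/27)*R2:  [      0       0  -31/27  137/27  641/27 ]
R4 <- R4 - (31/168)*R3:  [      0       0       0  409/84  409/21 ]
Row echelon form:
[ -3  -4     -3       1  |      33 ]
[  0  -9     -1      -4  |       5 ]
[  0   0  -56/9    10/9  |   208/9 ]
[  0   0      0  409/84  |  409/21 ]
Back-substitution:
v = (409/21) / (409/84) = 4
u = (208/9 - (10/9)*(4)) / (-56/9) = -3
t = (5 - (-1)*(-3) - (-4)*(4)) / -9 = -2
s = (33 - (-4)*(-2) - (-3)*(-3) - (1)*(4)) / -3 = -4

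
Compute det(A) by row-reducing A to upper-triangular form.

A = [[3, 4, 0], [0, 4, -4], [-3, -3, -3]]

Forward elimination:
R3 <- R3 - (-1)*R1:  [  0   1  -3 ]
R3 <- R3 - (1/4)*R2:  [  0   0  -2 ]
Upper-triangular form:
[ 3  4   0 ]
[ 0  4  -4 ]
[ 0  0  -2 ]
det(A) = (-1)^0 * (3) * (4) * (-2) = -24  (0 row swaps -> sign +1)

det(A) = -24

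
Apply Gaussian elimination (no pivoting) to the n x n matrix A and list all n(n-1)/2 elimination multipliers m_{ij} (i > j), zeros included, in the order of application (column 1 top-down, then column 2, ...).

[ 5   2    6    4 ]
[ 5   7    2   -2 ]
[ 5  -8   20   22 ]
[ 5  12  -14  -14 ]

multipliers: 1, 1, 1, -2, 2, -2

Forward elimination:
R2 <- R2 - (1)*R1:  [  0   5  -4  -6 ]
R3 <- R3 - (1)*R1:  [   0  -10   14   18 ]
R4 <- R4 - (1)*R1:  [   0   10  -20  -18 ]
R3 <- R3 - (-2)*R2:  [ 0  0  6  6 ]
R4 <- R4 - (2)*R2:  [   0    0  -12   -6 ]
R4 <- R4 - (-2)*R3:  [ 0  0  0  6 ]
Multipliers (in order of application): m_{21} = 1, m_{31} = 1, m_{41} = 1, m_{32} = -2, m_{42} = 2, m_{43} = -2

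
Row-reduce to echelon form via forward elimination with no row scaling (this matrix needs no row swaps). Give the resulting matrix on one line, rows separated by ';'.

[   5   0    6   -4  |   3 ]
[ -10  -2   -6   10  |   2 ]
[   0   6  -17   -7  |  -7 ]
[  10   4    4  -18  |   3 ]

REF = [5 0 6 -4 3; 0 -2 6 2 8; 0 0 1 -1 17; 0 0 0 -2 -55]

Forward elimination:
R2 <- R2 - (-2)*R1:  [  0  -2   6   2   8 ]
R4 <- R4 - (2)*R1:  [   0    4   -8  -10   -3 ]
R3 <- R3 - (-3)*R2:  [  0   0   1  -1  17 ]
R4 <- R4 - (-2)*R2:  [  0   0   4  -6  13 ]
R4 <- R4 - (4)*R3:  [   0    0    0   -2  -55 ]
Row echelon form:
[ 5   0  6  -4  |    3 ]
[ 0  -2  6   2  |    8 ]
[ 0   0  1  -1  |   17 ]
[ 0   0  0  -2  |  -55 ]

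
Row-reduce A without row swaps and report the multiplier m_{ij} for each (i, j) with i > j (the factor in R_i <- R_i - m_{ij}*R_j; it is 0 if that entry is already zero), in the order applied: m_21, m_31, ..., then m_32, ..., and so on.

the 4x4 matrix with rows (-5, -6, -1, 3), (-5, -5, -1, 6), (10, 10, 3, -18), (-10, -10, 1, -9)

Forward elimination:
R2 <- R2 - (1)*R1:  [ 0  1  0  3 ]
R3 <- R3 - (-2)*R1:  [   0   -2    1  -12 ]
R4 <- R4 - (2)*R1:  [   0    2    3  -15 ]
R3 <- R3 - (-2)*R2:  [  0   0   1  -6 ]
R4 <- R4 - (2)*R2:  [   0    0    3  -21 ]
R4 <- R4 - (3)*R3:  [  0   0   0  -3 ]
Multipliers (in order of application): m_{21} = 1, m_{31} = -2, m_{41} = 2, m_{32} = -2, m_{42} = 2, m_{43} = 3

multipliers: 1, -2, 2, -2, 2, 3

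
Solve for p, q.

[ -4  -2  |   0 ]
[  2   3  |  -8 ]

(2, -4)

Forward elimination on [A|b]:
R2 <- R2 - (-1/2)*R1:  [  0   2  -8 ]
Row echelon form:
[ -4  -2  |   0 ]
[  0   2  |  -8 ]
Back-substitution:
q = (-8) / 2 = -4
p = (0 - (-2)*(-4)) / -4 = 2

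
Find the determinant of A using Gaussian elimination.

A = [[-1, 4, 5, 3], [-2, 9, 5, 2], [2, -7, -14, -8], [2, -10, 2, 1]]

Forward elimination:
R2 <- R2 - (2)*R1:  [  0   1  -5  -4 ]
R3 <- R3 - (-2)*R1:  [  0   1  -4  -2 ]
R4 <- R4 - (-2)*R1:  [  0  -2  12   7 ]
R3 <- R3 - (1)*R2:  [ 0  0  1  2 ]
R4 <- R4 - (-2)*R2:  [  0   0   2  -1 ]
R4 <- R4 - (2)*R3:  [  0   0   0  -5 ]
Upper-triangular form:
[ -1  4   5   3 ]
[  0  1  -5  -4 ]
[  0  0   1   2 ]
[  0  0   0  -5 ]
det(A) = (-1)^0 * (-1) * (1) * (1) * (-5) = 5  (0 row swaps -> sign +1)

det(A) = 5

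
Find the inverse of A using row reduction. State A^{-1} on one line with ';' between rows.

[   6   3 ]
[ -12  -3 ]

Gauss-Jordan on [A | I]:
R1 <- (1/6)*R1:  [   1  1/2  |  1/6    0 ]
R2 <- R2 - (-12)*R1:  [ 0  3  |  2  1 ]
R2 <- (1/3)*R2:  [   0    1  |  2/3  1/3 ]
R1 <- R1 - (1/2)*R2:  [    1     0  |  -1/6  -1/6 ]
Right block of [I | A^{-1}] is the inverse:
[ -1/6  -1/6 ]
[  2/3   1/3 ]

inverse = [-1/6 -1/6; 2/3 1/3]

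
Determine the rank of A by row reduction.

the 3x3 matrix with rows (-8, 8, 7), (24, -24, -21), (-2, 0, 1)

Row reduction:
R2 <- R2 - (-3)*R1:  [ 0  0  0 ]
R3 <- R3 - (1/4)*R1:  [    0    -2  -3/4 ]
R2 <-> R3   (pivot in column 2 was zero)
[ -8   8     7 ]
[  0  -2  -3/4 ]
[  0   0     0 ]
Row echelon form:
[ -8   8     7 ]
[  0  -2  -3/4 ]
[  0   0     0 ]
Nonzero rows / pivot columns: 2

rank(A) = 2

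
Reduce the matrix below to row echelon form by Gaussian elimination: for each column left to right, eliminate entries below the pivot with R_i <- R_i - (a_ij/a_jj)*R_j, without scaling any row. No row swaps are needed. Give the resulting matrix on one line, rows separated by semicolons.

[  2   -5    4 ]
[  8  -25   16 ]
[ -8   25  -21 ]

Forward elimination:
R2 <- R2 - (4)*R1:  [  0  -5   0 ]
R3 <- R3 - (-4)*R1:  [  0   5  -5 ]
R3 <- R3 - (-1)*R2:  [  0   0  -5 ]
Row echelon form:
[ 2  -5   4 ]
[ 0  -5   0 ]
[ 0   0  -5 ]

REF = [2 -5 4; 0 -5 0; 0 0 -5]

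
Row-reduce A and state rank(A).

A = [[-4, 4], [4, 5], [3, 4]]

Row reduction:
R2 <- R2 - (-1)*R1:  [ 0  9 ]
R3 <- R3 - (-3/4)*R1:  [ 0  7 ]
R3 <- R3 - (7/9)*R2:  [ 0  0 ]
Row echelon form:
[ -4  4 ]
[  0  9 ]
[  0  0 ]
Nonzero rows / pivot columns: 2

rank(A) = 2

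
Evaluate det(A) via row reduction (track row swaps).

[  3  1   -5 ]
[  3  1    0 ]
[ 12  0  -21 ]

det(A) = 60

Forward elimination:
R2 <- R2 - (1)*R1:  [ 0  0  5 ]
R3 <- R3 - (4)*R1:  [  0  -4  -1 ]
R2 <-> R3   (pivot in column 2 was zero)
[ 3   1  -5 ]
[ 0  -4  -1 ]
[ 0   0   5 ]
Upper-triangular form:
[ 3   1  -5 ]
[ 0  -4  -1 ]
[ 0   0   5 ]
det(A) = (-1)^1 * (3) * (-4) * (5) = 60  (1 row swap -> sign -1)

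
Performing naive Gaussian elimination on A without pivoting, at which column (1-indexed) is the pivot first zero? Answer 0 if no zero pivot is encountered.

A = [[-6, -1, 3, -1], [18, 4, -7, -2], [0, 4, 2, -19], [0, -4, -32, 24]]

first zero-pivot column = 4

Naive forward elimination:
R2 <- R2 - (-3)*R1:  [  0   1   2  -5 ]
R3 <- R3 - (4)*R2:  [  0   0  -6   1 ]
R4 <- R4 - (-4)*R2:  [   0    0  -24    4 ]
R4 <- R4 - (4)*R3:  [ 0  0  0  0 ]
Matrix at this point:
[ -6  -1   3  -1 ]
[  0   1   2  -5 ]
[  0   0  -6   1 ]
[  0   0   0   0 ]
Pivot entry (4,4) in the last row is zero and there are no rows below to swap with -> zero pivot in column 4 (A is singular).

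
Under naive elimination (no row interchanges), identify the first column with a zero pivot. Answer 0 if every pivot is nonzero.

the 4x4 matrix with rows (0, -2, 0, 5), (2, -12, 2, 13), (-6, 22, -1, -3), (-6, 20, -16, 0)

first zero-pivot column = 1

Naive forward elimination:
Pivot entry (1,1) is zero but row 2 has 2 in column 1 -> naive elimination stops; a row interchange (e.g. R1 <-> R2) would be required here.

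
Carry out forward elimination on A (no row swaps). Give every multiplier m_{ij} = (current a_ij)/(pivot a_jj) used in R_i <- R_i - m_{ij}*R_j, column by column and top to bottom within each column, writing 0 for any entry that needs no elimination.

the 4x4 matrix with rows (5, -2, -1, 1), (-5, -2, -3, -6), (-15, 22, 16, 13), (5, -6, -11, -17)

multipliers: -1, -3, 1, -4, 1, 2

Forward elimination:
R2 <- R2 - (-1)*R1:  [  0  -4  -4  -5 ]
R3 <- R3 - (-3)*R1:  [  0  16  13  16 ]
R4 <- R4 - (1)*R1:  [   0   -4  -10  -18 ]
R3 <- R3 - (-4)*R2:  [  0   0  -3  -4 ]
R4 <- R4 - (1)*R2:  [   0    0   -6  -13 ]
R4 <- R4 - (2)*R3:  [  0   0   0  -5 ]
Multipliers (in order of application): m_{21} = -1, m_{31} = -3, m_{41} = 1, m_{32} = -4, m_{42} = 1, m_{43} = 2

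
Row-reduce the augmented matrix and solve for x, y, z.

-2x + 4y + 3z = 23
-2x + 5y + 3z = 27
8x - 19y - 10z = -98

(1, 4, 3)

Forward elimination on [A|b]:
R2 <- R2 - (1)*R1:  [ 0  1  0  4 ]
R3 <- R3 - (-4)*R1:  [  0  -3   2  -6 ]
R3 <- R3 - (-3)*R2:  [ 0  0  2  6 ]
Row echelon form:
[ -2  4  3  |  23 ]
[  0  1  0  |   4 ]
[  0  0  2  |   6 ]
Back-substitution:
z = (6) / 2 = 3
y = (4) / 1 = 4
x = (23 - (4)*(4) - (3)*(3)) / -2 = 1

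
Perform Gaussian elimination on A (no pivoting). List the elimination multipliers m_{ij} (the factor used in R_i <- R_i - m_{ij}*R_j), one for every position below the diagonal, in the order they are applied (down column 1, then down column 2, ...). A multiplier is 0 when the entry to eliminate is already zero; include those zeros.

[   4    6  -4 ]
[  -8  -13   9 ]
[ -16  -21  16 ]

multipliers: -2, -4, -3

Forward elimination:
R2 <- R2 - (-2)*R1:  [  0  -1   1 ]
R3 <- R3 - (-4)*R1:  [ 0  3  0 ]
R3 <- R3 - (-3)*R2:  [ 0  0  3 ]
Multipliers (in order of application): m_{21} = -2, m_{31} = -4, m_{32} = -3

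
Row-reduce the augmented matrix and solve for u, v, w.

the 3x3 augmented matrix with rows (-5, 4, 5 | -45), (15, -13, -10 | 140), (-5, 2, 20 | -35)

Forward elimination on [A|b]:
R2 <- R2 - (-3)*R1:  [  0  -1   5   5 ]
R3 <- R3 - (1)*R1:  [  0  -2  15  10 ]
R3 <- R3 - (2)*R2:  [ 0  0  5  0 ]
Row echelon form:
[ -5   4  5  |  -45 ]
[  0  -1  5  |    5 ]
[  0   0  5  |    0 ]
Back-substitution:
w = (0) / 5 = 0
v = (5 - (5)*(0)) / -1 = -5
u = (-45 - (4)*(-5) - (5)*(0)) / -5 = 5

(5, -5, 0)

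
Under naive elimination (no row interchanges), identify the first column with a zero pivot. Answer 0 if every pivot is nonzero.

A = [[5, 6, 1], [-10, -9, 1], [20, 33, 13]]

Naive forward elimination:
R2 <- R2 - (-2)*R1:  [ 0  3  3 ]
R3 <- R3 - (4)*R1:  [ 0  9  9 ]
R3 <- R3 - (3)*R2:  [ 0  0  0 ]
Matrix at this point:
[ 5  6  1 ]
[ 0  3  3 ]
[ 0  0  0 ]
Pivot entry (3,3) in the last row is zero and there are no rows below to swap with -> zero pivot in column 3 (A is singular).

first zero-pivot column = 3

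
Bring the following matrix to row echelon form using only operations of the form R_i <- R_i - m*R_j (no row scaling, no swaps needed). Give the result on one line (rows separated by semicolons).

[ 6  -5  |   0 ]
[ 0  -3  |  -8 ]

Forward elimination:
Row echelon form:
[ 6  -5  |   0 ]
[ 0  -3  |  -8 ]

REF = [6 -5 0; 0 -3 -8]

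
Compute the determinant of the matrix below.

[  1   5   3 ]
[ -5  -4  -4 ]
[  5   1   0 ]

Forward elimination:
R2 <- R2 - (-5)*R1:  [  0  21  11 ]
R3 <- R3 - (5)*R1:  [   0  -24  -15 ]
R3 <- R3 - (-8/7)*R2:  [     0      0  -17/7 ]
Upper-triangular form:
[ 1   5      3 ]
[ 0  21     11 ]
[ 0   0  -17/7 ]
det(A) = (-1)^0 * (1) * (21) * (-17/7) = -51  (0 row swaps -> sign +1)

det(A) = -51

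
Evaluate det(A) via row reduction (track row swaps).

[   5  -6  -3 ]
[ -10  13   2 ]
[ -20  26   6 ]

det(A) = 10

Forward elimination:
R2 <- R2 - (-2)*R1:  [  0   1  -4 ]
R3 <- R3 - (-4)*R1:  [  0   2  -6 ]
R3 <- R3 - (2)*R2:  [ 0  0  2 ]
Upper-triangular form:
[ 5  -6  -3 ]
[ 0   1  -4 ]
[ 0   0   2 ]
det(A) = (-1)^0 * (5) * (1) * (2) = 10  (0 row swaps -> sign +1)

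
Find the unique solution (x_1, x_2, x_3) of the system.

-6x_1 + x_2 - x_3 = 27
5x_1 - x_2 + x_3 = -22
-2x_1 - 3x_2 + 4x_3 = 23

Forward elimination on [A|b]:
R2 <- R2 - (-5/6)*R1:  [    0  -1/6   1/6   1/2 ]
R3 <- R3 - (1/3)*R1:  [     0  -10/3   13/3     14 ]
R3 <- R3 - (20)*R2:  [ 0  0  1  4 ]
Row echelon form:
[ -6     1   -1  |   27 ]
[  0  -1/6  1/6  |  1/2 ]
[  0     0    1  |    4 ]
Back-substitution:
x_3 = (4) / 1 = 4
x_2 = (1/2 - (1/6)*(4)) / (-1/6) = 1
x_1 = (27 - (1)*(1) - (-1)*(4)) / -6 = -5

(-5, 1, 4)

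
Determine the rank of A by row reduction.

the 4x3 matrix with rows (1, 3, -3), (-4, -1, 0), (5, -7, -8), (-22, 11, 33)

rank(A) = 3

Row reduction:
R2 <- R2 - (-4)*R1:  [   0   11  -12 ]
R3 <- R3 - (5)*R1:  [   0  -22    7 ]
R4 <- R4 - (-22)*R1:  [   0   77  -33 ]
R3 <- R3 - (-2)*R2:  [   0    0  -17 ]
R4 <- R4 - (7)*R2:  [  0   0  51 ]
R4 <- R4 - (-3)*R3:  [ 0  0  0 ]
Row echelon form:
[ 1   3   -3 ]
[ 0  11  -12 ]
[ 0   0  -17 ]
[ 0   0    0 ]
Nonzero rows / pivot columns: 3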